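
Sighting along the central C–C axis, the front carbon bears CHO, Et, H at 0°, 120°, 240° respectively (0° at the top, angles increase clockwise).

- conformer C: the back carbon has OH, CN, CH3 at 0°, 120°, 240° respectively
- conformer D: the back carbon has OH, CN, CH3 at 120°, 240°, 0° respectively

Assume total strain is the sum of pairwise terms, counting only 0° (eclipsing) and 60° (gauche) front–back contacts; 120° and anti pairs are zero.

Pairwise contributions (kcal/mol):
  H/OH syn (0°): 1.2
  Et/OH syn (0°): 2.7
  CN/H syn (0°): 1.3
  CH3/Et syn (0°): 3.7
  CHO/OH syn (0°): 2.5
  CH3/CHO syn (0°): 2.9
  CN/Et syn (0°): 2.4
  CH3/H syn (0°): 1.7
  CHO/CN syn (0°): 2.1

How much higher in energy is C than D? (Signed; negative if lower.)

-0.3 kcal/mol

C is eclipsed. CHO at 0° is eclipsed with OH at 0° (2.5); Et at 120° is eclipsed with CN at 120° (2.4); H at 240° is eclipsed with CH3 at 240° (1.7). Total 6.6 kcal/mol.
D is eclipsed. CHO at 0° is eclipsed with CH3 at 0° (2.9); Et at 120° is eclipsed with OH at 120° (2.7); H at 240° is eclipsed with CN at 240° (1.3). Total 6.9 kcal/mol.
E(C) − E(D) = 6.6 − 6.9 = -0.3 kcal/mol.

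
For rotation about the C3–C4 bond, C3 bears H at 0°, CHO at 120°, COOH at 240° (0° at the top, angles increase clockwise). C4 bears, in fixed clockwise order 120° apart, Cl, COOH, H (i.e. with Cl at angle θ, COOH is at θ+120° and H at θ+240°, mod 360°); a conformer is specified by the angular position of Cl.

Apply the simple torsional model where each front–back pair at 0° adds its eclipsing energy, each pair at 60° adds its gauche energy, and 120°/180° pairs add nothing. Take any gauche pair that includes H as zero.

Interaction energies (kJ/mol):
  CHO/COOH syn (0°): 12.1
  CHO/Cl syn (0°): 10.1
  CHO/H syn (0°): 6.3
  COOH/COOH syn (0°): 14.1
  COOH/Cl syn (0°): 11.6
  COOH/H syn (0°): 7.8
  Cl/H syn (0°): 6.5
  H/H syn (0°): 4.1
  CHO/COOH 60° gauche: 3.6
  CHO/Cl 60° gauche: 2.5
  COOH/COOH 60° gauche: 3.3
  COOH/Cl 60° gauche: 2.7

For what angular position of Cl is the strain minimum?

300°

Cl at 0° (eclipsed): H(0°)/Cl(0°) eclipsed 6.5; CHO(120°)/COOH(120°) eclipsed 12.1; COOH(240°)/H(240°) eclipsed 7.8 → 26.4 kJ/mol.
Cl at 60° (staggered): CHO(120°)/Cl(60°) gauche 2.5; CHO(120°)/COOH(180°) gauche 3.6; COOH(240°)/COOH(180°) gauche 3.3 → 9.4 kJ/mol.
Cl at 120° (eclipsed): H(0°)/H(0°) eclipsed 4.1; CHO(120°)/Cl(120°) eclipsed 10.1; COOH(240°)/COOH(240°) eclipsed 14.1 → 28.3 kJ/mol.
Cl at 180° (staggered): CHO(120°)/Cl(180°) gauche 2.5; COOH(240°)/Cl(180°) gauche 2.7; COOH(240°)/COOH(300°) gauche 3.3 → 8.5 kJ/mol.
Cl at 240° (eclipsed): H(0°)/COOH(0°) eclipsed 7.8; CHO(120°)/H(120°) eclipsed 6.3; COOH(240°)/Cl(240°) eclipsed 11.6 → 25.7 kJ/mol.
Cl at 300° (staggered): CHO(120°)/COOH(60°) gauche 3.6; COOH(240°)/Cl(300°) gauche 2.7 → 6.3 kJ/mol.
The minimum (6.3 kJ/mol) occurs with Cl at 300°.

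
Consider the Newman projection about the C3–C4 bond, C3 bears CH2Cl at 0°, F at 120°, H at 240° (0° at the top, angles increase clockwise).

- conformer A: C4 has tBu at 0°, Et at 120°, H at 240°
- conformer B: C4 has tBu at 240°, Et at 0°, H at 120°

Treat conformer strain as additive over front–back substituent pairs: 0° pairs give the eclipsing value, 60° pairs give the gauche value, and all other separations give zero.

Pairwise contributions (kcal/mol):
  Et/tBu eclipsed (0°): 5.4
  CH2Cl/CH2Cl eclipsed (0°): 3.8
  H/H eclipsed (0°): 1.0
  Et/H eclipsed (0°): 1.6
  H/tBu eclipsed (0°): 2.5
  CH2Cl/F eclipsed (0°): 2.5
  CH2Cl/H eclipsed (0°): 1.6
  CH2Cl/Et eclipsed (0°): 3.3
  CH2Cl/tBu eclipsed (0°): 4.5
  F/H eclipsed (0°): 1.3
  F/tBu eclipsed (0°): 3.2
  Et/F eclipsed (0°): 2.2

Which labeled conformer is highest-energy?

A

A is eclipsed. CH2Cl at 0° is eclipsed with tBu at 0° (4.5); F at 120° is eclipsed with Et at 120° (2.2); H at 240° is eclipsed with H at 240° (1.0). Total 7.7 kcal/mol.
B is eclipsed. CH2Cl at 0° is eclipsed with Et at 0° (3.3); F at 120° is eclipsed with H at 120° (1.3); H at 240° is eclipsed with tBu at 240° (2.5). Total 7.1 kcal/mol.
A has the highest total (7.7 kcal/mol).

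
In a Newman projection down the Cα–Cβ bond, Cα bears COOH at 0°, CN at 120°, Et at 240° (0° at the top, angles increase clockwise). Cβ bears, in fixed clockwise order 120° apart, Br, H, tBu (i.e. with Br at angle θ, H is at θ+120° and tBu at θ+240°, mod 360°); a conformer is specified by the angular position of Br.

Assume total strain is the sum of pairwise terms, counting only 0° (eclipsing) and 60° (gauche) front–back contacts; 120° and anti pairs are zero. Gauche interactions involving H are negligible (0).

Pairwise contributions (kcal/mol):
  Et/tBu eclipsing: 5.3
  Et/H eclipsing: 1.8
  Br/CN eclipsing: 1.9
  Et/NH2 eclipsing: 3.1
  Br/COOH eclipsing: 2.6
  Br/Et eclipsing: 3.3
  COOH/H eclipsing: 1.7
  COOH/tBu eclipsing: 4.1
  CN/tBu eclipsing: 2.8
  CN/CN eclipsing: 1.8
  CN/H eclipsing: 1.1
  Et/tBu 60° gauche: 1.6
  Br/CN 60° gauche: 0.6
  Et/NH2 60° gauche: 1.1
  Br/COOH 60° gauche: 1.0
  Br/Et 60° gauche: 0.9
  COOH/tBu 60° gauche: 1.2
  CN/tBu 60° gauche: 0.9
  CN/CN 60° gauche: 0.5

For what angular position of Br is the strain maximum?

Br at 0° (eclipsed): COOH–Br eclipsed, CN–H eclipsed, Et–tBu eclipsed; 2.6 + 1.1 + 5.3 = 9.0 kcal/mol.
Br at 60° (staggered): COOH–Br gauche, COOH–tBu gauche, CN–Br gauche, Et–tBu gauche; 1.0 + 1.2 + 0.6 + 1.6 = 4.4 kcal/mol.
Br at 120° (eclipsed): COOH–tBu eclipsed, CN–Br eclipsed, Et–H eclipsed; 4.1 + 1.9 + 1.8 = 7.8 kcal/mol.
Br at 180° (staggered): COOH–tBu gauche, CN–Br gauche, CN–tBu gauche, Et–Br gauche; 1.2 + 0.6 + 0.9 + 0.9 = 3.6 kcal/mol.
Br at 240° (eclipsed): COOH–H eclipsed, CN–tBu eclipsed, Et–Br eclipsed; 1.7 + 2.8 + 3.3 = 7.8 kcal/mol.
Br at 300° (staggered): COOH–Br gauche, CN–tBu gauche, Et–Br gauche, Et–tBu gauche; 1.0 + 0.9 + 0.9 + 1.6 = 4.4 kcal/mol.
The maximum (9.0 kcal/mol) occurs with Br at 0°.

0°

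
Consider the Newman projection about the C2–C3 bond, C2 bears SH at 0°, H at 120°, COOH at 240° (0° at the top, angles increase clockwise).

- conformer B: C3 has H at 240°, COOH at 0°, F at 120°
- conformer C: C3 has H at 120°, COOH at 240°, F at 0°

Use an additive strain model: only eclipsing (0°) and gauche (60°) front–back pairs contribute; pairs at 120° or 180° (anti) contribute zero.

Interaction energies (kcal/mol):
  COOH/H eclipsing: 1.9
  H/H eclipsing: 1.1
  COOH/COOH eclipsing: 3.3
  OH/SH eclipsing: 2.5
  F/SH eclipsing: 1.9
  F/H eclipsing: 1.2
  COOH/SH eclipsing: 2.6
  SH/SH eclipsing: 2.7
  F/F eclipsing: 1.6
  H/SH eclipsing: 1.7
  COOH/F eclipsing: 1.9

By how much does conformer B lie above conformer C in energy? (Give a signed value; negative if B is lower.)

-0.6 kcal/mol

B (eclipsed): SH–COOH eclipsed, H–F eclipsed, COOH–H eclipsed; 2.6 + 1.2 + 1.9 = 5.7 kcal/mol.
C (eclipsed): SH–F eclipsed, H–H eclipsed, COOH–COOH eclipsed; 1.9 + 1.1 + 3.3 = 6.3 kcal/mol.
E(B) − E(C) = 5.7 − 6.3 = -0.6 kcal/mol.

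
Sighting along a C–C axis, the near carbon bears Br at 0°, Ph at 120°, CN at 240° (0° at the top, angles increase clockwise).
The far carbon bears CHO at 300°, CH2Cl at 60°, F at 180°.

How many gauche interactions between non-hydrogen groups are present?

Non-H gauche pairs: Br(0°)/CHO(300°); Br(0°)/CH2Cl(60°); Ph(120°)/CH2Cl(60°); Ph(120°)/F(180°); CN(240°)/CHO(300°); CN(240°)/F(180°) — 6 interactions.

6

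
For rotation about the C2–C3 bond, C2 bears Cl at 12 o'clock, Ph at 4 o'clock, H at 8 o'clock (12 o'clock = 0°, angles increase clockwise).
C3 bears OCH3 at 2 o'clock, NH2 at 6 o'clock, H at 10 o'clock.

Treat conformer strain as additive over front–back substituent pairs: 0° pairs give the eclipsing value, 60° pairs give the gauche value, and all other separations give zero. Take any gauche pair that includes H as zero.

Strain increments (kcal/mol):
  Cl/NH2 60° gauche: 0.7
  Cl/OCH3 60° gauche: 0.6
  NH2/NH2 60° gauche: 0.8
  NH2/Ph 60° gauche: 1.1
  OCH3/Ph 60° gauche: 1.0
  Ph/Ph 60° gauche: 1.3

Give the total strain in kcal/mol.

This conformer (staggered): Cl–OCH3 gauche, Ph–OCH3 gauche, Ph–NH2 gauche; 0.6 + 1.0 + 1.1 = 2.7 kcal/mol.

2.7 kcal/mol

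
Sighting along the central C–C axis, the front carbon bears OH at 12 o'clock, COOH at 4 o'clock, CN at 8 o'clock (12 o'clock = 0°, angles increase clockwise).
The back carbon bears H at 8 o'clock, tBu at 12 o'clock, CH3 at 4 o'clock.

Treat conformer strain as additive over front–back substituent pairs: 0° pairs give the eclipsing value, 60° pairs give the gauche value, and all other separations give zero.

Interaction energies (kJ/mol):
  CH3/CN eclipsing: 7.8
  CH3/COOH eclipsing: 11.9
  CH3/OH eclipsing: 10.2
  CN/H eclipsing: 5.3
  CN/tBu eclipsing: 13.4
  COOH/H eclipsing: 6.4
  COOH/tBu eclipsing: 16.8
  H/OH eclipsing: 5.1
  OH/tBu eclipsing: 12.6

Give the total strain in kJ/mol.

29.8 kJ/mol

This conformer is eclipsed. OH at 0° is eclipsed with tBu at 0° (12.6); COOH at 120° is eclipsed with CH3 at 120° (11.9); CN at 240° is eclipsed with H at 240° (5.3). Total 29.8 kJ/mol.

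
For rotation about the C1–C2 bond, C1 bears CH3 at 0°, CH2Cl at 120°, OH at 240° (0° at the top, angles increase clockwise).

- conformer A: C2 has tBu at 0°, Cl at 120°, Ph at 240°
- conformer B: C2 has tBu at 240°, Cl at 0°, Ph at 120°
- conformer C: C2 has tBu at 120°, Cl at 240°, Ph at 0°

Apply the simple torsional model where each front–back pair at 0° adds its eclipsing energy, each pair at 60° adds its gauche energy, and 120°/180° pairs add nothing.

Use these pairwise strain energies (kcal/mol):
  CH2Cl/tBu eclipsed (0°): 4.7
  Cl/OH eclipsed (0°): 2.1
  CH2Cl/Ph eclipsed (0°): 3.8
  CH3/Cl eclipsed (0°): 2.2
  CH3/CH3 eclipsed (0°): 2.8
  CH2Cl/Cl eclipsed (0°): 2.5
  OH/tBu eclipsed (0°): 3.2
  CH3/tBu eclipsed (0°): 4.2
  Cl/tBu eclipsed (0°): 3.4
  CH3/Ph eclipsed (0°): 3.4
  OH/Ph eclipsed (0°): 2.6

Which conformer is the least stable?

C

A is eclipsed. CH3 at 0° is eclipsed with tBu at 0° (4.2); CH2Cl at 120° is eclipsed with Cl at 120° (2.5); OH at 240° is eclipsed with Ph at 240° (2.6). Total 9.3 kcal/mol.
B is eclipsed. CH3 at 0° is eclipsed with Cl at 0° (2.2); CH2Cl at 120° is eclipsed with Ph at 120° (3.8); OH at 240° is eclipsed with tBu at 240° (3.2). Total 9.2 kcal/mol.
C is eclipsed. CH3 at 0° is eclipsed with Ph at 0° (3.4); CH2Cl at 120° is eclipsed with tBu at 120° (4.7); OH at 240° is eclipsed with Cl at 240° (2.1). Total 10.2 kcal/mol.
C has the highest total (10.2 kcal/mol).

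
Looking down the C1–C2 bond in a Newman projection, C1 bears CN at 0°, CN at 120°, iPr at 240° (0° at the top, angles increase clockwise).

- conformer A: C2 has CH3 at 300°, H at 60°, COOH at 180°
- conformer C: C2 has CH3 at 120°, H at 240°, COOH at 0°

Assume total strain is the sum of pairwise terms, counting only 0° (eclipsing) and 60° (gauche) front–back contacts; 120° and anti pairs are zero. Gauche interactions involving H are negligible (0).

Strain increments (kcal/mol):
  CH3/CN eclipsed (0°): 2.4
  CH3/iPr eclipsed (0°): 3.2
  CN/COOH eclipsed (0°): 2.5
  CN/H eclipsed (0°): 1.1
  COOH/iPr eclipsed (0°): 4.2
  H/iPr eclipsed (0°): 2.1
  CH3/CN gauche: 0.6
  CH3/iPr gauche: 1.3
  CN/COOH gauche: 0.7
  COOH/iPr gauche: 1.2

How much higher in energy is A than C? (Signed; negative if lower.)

-3.2 kcal/mol

A (staggered): CN–CH3 gauche, CN–COOH gauche, iPr–CH3 gauche, iPr–COOH gauche; 0.6 + 0.7 + 1.3 + 1.2 = 3.8 kcal/mol.
C (eclipsed): CN–COOH eclipsed, CN–CH3 eclipsed, iPr–H eclipsed; 2.5 + 2.4 + 2.1 = 7.0 kcal/mol.
E(A) − E(C) = 3.8 − 7.0 = -3.2 kcal/mol.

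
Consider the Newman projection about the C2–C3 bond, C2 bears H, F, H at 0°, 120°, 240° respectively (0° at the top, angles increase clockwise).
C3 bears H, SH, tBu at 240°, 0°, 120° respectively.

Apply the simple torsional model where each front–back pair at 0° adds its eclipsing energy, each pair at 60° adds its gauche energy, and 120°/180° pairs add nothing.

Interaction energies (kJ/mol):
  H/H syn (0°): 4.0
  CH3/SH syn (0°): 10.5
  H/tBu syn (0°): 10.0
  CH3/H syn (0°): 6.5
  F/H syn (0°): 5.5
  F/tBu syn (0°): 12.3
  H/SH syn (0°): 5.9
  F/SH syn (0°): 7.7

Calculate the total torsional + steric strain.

22.2 kJ/mol

This conformer (eclipsed): H–SH eclipsed, F–tBu eclipsed, H–H eclipsed; 5.9 + 12.3 + 4.0 = 22.2 kJ/mol.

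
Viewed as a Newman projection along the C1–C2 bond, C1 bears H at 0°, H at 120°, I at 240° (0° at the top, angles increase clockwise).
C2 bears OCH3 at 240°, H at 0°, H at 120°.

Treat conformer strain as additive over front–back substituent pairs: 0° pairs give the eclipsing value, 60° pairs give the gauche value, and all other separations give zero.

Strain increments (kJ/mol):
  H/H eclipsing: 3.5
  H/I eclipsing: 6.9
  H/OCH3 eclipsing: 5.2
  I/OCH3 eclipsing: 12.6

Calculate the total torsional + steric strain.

This conformer (eclipsed): H–H eclipsed, H–H eclipsed, I–OCH3 eclipsed; 3.5 + 3.5 + 12.6 = 19.6 kJ/mol.

19.6 kJ/mol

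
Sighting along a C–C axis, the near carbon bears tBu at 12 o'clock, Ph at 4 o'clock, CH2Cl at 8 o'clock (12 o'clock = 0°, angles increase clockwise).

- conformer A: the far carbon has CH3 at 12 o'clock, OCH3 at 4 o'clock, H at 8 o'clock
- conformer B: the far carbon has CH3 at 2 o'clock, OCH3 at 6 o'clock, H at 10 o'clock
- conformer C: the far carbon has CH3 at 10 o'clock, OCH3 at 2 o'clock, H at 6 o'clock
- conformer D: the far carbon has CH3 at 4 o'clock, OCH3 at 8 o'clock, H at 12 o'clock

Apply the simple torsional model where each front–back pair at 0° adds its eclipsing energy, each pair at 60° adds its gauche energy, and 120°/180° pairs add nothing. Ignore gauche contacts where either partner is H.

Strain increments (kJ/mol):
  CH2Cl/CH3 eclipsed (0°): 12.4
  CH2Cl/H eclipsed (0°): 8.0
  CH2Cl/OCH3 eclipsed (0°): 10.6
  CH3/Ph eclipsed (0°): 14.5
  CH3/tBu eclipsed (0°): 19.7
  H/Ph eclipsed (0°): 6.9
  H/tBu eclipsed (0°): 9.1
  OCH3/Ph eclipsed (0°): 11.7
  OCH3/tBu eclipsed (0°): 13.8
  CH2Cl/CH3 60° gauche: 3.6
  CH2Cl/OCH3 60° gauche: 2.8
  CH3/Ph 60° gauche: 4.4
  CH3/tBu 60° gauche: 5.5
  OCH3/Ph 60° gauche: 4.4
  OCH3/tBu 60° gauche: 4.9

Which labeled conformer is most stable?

A (eclipsed): tBu–CH3 eclipsed, Ph–OCH3 eclipsed, CH2Cl–H eclipsed; 19.7 + 11.7 + 8.0 = 39.4 kJ/mol.
B (staggered): tBu–CH3 gauche, Ph–CH3 gauche, Ph–OCH3 gauche, CH2Cl–OCH3 gauche; 5.5 + 4.4 + 4.4 + 2.8 = 17.1 kJ/mol.
C (staggered): tBu–CH3 gauche, tBu–OCH3 gauche, Ph–OCH3 gauche, CH2Cl–CH3 gauche; 5.5 + 4.9 + 4.4 + 3.6 = 18.4 kJ/mol.
D (eclipsed): tBu–H eclipsed, Ph–CH3 eclipsed, CH2Cl–OCH3 eclipsed; 9.1 + 14.5 + 10.6 = 34.2 kJ/mol.
B has the lowest total (17.1 kJ/mol).

B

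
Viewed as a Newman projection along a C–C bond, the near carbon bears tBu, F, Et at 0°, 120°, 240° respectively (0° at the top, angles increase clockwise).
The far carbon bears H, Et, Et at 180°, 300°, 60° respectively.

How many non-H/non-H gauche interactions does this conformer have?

Non-H gauche pairs: tBu(0°)/Et(300°); tBu(0°)/Et(60°); F(120°)/Et(60°); Et(240°)/Et(300°) — 4 interactions.

4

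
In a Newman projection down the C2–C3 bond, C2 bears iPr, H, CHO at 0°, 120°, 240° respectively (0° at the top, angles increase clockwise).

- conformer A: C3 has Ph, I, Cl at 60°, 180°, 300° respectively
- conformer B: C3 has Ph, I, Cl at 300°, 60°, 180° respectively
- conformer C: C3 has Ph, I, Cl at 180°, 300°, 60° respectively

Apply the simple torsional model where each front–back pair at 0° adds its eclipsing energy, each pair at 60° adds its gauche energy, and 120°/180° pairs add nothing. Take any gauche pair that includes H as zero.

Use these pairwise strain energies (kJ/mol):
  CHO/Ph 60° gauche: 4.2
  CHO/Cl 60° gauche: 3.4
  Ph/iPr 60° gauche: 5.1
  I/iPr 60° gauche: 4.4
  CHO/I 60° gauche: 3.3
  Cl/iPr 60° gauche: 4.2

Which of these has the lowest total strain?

A

A (staggered): iPr(0°)/Ph(60°) gauche 5.1; iPr(0°)/Cl(300°) gauche 4.2; CHO(240°)/I(180°) gauche 3.3; CHO(240°)/Cl(300°) gauche 3.4 → 16.0 kJ/mol.
B (staggered): iPr(0°)/Ph(300°) gauche 5.1; iPr(0°)/I(60°) gauche 4.4; CHO(240°)/Ph(300°) gauche 4.2; CHO(240°)/Cl(180°) gauche 3.4 → 17.1 kJ/mol.
C (staggered): iPr(0°)/I(300°) gauche 4.4; iPr(0°)/Cl(60°) gauche 4.2; CHO(240°)/Ph(180°) gauche 4.2; CHO(240°)/I(300°) gauche 3.3 → 16.1 kJ/mol.
A has the lowest total (16.0 kJ/mol).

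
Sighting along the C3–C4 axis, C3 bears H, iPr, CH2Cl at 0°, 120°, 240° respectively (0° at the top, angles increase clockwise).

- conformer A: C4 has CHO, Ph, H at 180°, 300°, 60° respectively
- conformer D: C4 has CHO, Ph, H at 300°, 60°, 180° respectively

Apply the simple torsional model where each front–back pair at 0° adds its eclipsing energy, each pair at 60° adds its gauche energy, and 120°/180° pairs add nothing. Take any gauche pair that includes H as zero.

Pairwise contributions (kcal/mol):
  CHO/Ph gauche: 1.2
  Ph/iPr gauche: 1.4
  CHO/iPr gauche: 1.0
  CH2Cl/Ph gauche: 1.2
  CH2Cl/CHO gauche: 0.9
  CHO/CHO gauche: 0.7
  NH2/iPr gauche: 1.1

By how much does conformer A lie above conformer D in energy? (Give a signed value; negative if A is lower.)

+0.8 kcal/mol

A (staggered): iPr(120°)/CHO(180°) gauche 1.0; CH2Cl(240°)/CHO(180°) gauche 0.9; CH2Cl(240°)/Ph(300°) gauche 1.2 → 3.1 kcal/mol.
D (staggered): iPr(120°)/Ph(60°) gauche 1.4; CH2Cl(240°)/CHO(300°) gauche 0.9 → 2.3 kcal/mol.
E(A) − E(D) = 3.1 − 2.3 = +0.8 kcal/mol.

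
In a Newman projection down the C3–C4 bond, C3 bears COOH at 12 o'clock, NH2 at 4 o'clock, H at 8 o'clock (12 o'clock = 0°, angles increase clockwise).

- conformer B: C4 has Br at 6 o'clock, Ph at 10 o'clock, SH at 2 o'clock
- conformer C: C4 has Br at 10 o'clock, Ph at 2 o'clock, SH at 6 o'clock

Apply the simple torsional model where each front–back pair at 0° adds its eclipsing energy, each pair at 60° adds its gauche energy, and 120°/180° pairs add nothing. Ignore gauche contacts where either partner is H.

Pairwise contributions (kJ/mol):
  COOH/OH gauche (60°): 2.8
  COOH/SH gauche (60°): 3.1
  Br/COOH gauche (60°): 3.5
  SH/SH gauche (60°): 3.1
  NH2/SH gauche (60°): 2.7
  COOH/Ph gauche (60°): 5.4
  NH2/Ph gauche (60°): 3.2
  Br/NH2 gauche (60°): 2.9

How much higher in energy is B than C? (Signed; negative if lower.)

B (staggered): COOH–Ph gauche, COOH–SH gauche, NH2–Br gauche, NH2–SH gauche; 5.4 + 3.1 + 2.9 + 2.7 = 14.1 kJ/mol.
C (staggered): COOH–Br gauche, COOH–Ph gauche, NH2–Ph gauche, NH2–SH gauche; 3.5 + 5.4 + 3.2 + 2.7 = 14.8 kJ/mol.
E(B) − E(C) = 14.1 − 14.8 = -0.7 kJ/mol.

-0.7 kJ/mol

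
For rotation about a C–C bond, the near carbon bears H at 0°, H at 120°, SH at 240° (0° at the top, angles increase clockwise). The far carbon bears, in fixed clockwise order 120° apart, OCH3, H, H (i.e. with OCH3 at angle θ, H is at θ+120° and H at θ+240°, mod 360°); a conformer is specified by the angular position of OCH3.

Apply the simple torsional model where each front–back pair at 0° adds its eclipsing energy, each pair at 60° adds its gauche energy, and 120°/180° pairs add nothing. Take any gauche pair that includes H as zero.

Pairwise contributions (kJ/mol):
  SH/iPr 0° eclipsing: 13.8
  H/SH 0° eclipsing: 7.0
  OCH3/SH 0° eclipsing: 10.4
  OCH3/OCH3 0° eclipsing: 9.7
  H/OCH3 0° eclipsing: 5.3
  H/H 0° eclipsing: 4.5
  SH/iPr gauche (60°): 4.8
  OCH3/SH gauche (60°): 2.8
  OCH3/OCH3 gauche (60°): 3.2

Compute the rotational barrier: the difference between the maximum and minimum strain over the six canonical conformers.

19.4 kJ/mol

OCH3 at 0° is eclipsed. H at 0° is eclipsed with OCH3 at 0° (5.3); H at 120° is eclipsed with H at 120° (4.5); SH at 240° is eclipsed with H at 240° (7.0). Total 16.8 kJ/mol.
OCH3 at 60° (staggered): no non-H gauche contacts → 0.0 kJ/mol.
OCH3 at 120° is eclipsed. H at 0° is eclipsed with H at 0° (4.5); H at 120° is eclipsed with OCH3 at 120° (5.3); SH at 240° is eclipsed with H at 240° (7.0). Total 16.8 kJ/mol.
OCH3 at 180° is staggered. SH at 240° is gauche with OCH3 at 180° (2.8). Total 2.8 kJ/mol.
OCH3 at 240° is eclipsed. H at 0° is eclipsed with H at 0° (4.5); H at 120° is eclipsed with H at 120° (4.5); SH at 240° is eclipsed with OCH3 at 240° (10.4). Total 19.4 kJ/mol.
OCH3 at 300° is staggered. SH at 240° is gauche with OCH3 at 300° (2.8). Total 2.8 kJ/mol.
Max at 240° (19.4 kJ/mol), min at 60° (0.0 kJ/mol); barrier = 19.4 kJ/mol.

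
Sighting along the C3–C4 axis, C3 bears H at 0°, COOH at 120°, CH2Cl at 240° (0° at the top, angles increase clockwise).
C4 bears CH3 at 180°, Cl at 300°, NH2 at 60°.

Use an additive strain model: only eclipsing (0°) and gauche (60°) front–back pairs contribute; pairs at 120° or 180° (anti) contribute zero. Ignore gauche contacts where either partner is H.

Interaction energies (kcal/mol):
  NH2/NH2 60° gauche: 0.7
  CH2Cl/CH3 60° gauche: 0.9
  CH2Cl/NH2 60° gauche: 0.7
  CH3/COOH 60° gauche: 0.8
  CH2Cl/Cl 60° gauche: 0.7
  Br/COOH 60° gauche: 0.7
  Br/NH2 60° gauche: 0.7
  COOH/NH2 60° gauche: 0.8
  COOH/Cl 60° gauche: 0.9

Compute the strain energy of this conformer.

This conformer is staggered. COOH at 120° is gauche with CH3 at 180° (0.8); COOH at 120° is gauche with NH2 at 60° (0.8); CH2Cl at 240° is gauche with CH3 at 180° (0.9); CH2Cl at 240° is gauche with Cl at 300° (0.7). Total 3.2 kcal/mol.

3.2 kcal/mol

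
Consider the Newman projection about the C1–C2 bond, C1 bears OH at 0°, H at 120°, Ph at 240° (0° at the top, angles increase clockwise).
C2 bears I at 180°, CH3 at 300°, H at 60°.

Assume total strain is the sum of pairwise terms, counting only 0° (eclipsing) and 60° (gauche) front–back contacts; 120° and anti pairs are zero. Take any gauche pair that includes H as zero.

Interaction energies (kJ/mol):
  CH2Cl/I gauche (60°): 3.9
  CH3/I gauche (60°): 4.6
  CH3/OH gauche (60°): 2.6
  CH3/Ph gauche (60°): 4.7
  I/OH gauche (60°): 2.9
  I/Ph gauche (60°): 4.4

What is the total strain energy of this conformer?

11.7 kJ/mol

This conformer is staggered. OH at 0° is gauche with CH3 at 300° (2.6); Ph at 240° is gauche with I at 180° (4.4); Ph at 240° is gauche with CH3 at 300° (4.7). Total 11.7 kJ/mol.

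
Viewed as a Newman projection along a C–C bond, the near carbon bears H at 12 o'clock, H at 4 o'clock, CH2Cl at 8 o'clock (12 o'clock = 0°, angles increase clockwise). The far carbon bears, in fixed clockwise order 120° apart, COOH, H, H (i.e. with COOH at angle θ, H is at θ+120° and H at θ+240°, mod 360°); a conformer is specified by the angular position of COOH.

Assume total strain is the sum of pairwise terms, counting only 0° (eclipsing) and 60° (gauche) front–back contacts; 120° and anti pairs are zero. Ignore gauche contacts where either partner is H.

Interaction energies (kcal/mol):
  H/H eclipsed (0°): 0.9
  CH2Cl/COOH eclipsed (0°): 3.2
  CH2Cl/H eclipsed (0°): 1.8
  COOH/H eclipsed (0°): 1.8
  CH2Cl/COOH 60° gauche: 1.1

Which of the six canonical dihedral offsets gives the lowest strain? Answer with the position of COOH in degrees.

COOH at 0° (eclipsed): H(0°)/COOH(0°) eclipsed 1.8; H(120°)/H(120°) eclipsed 0.9; CH2Cl(240°)/H(240°) eclipsed 1.8 → 4.5 kcal/mol.
COOH at 60° (staggered): no non-H gauche contacts → 0.0 kcal/mol.
COOH at 120° (eclipsed): H(0°)/H(0°) eclipsed 0.9; H(120°)/COOH(120°) eclipsed 1.8; CH2Cl(240°)/H(240°) eclipsed 1.8 → 4.5 kcal/mol.
COOH at 180° (staggered): CH2Cl(240°)/COOH(180°) gauche 1.1 → 1.1 kcal/mol.
COOH at 240° (eclipsed): H(0°)/H(0°) eclipsed 0.9; H(120°)/H(120°) eclipsed 0.9; CH2Cl(240°)/COOH(240°) eclipsed 3.2 → 5.0 kcal/mol.
COOH at 300° (staggered): CH2Cl(240°)/COOH(300°) gauche 1.1 → 1.1 kcal/mol.
The minimum (0.0 kcal/mol) occurs with COOH at 60°.

60°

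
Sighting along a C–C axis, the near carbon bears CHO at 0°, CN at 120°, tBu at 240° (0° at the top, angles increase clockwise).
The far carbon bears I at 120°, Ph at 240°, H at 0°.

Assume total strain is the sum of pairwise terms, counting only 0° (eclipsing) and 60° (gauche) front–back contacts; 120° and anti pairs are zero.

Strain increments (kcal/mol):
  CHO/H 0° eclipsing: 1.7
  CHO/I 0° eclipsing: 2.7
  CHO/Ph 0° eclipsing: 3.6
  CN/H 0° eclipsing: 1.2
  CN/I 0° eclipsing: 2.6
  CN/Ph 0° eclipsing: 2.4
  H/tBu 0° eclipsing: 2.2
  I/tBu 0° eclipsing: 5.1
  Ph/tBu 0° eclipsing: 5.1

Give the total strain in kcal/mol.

9.4 kcal/mol

This conformer (eclipsed): CHO(0°)/H(0°) eclipsed 1.7; CN(120°)/I(120°) eclipsed 2.6; tBu(240°)/Ph(240°) eclipsed 5.1 → 9.4 kcal/mol.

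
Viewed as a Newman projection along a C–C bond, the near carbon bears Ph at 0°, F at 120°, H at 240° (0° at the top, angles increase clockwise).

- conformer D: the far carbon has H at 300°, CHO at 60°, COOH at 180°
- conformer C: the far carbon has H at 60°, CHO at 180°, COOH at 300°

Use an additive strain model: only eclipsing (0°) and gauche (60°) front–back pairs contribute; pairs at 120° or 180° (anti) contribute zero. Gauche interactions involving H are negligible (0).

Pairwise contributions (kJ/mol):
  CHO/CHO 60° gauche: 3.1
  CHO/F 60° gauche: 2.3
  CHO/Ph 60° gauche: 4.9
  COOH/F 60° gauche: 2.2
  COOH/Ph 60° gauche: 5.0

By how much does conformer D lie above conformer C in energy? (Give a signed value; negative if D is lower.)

D (staggered): Ph–CHO gauche, F–CHO gauche, F–COOH gauche; 4.9 + 2.3 + 2.2 = 9.4 kJ/mol.
C (staggered): Ph–COOH gauche, F–CHO gauche; 5.0 + 2.3 = 7.3 kJ/mol.
E(D) − E(C) = 9.4 − 7.3 = +2.1 kJ/mol.

+2.1 kJ/mol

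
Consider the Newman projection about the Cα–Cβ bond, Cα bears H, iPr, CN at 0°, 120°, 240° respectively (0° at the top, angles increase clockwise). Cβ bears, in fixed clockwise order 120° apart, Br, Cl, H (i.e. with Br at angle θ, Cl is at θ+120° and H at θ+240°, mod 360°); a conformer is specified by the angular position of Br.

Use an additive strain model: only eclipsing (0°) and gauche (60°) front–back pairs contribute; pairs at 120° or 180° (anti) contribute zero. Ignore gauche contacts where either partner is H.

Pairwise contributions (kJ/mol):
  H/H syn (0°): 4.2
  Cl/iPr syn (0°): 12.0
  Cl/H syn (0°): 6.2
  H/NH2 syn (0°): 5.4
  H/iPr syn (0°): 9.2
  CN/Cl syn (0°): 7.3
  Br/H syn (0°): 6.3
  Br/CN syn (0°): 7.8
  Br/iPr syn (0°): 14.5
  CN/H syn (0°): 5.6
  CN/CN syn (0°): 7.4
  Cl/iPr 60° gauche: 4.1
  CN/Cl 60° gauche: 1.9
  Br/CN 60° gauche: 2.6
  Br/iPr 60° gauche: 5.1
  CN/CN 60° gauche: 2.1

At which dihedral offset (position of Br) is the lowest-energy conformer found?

300°

Br at 0° is eclipsed. H at 0° is eclipsed with Br at 0° (6.3); iPr at 120° is eclipsed with Cl at 120° (12.0); CN at 240° is eclipsed with H at 240° (5.6). Total 23.9 kJ/mol.
Br at 60° is staggered. iPr at 120° is gauche with Br at 60° (5.1); iPr at 120° is gauche with Cl at 180° (4.1); CN at 240° is gauche with Cl at 180° (1.9). Total 11.1 kJ/mol.
Br at 120° is eclipsed. H at 0° is eclipsed with H at 0° (4.2); iPr at 120° is eclipsed with Br at 120° (14.5); CN at 240° is eclipsed with Cl at 240° (7.3). Total 26.0 kJ/mol.
Br at 180° is staggered. iPr at 120° is gauche with Br at 180° (5.1); CN at 240° is gauche with Br at 180° (2.6); CN at 240° is gauche with Cl at 300° (1.9). Total 9.6 kJ/mol.
Br at 240° is eclipsed. H at 0° is eclipsed with Cl at 0° (6.2); iPr at 120° is eclipsed with H at 120° (9.2); CN at 240° is eclipsed with Br at 240° (7.8). Total 23.2 kJ/mol.
Br at 300° is staggered. iPr at 120° is gauche with Cl at 60° (4.1); CN at 240° is gauche with Br at 300° (2.6). Total 6.7 kJ/mol.
The minimum (6.7 kJ/mol) occurs with Br at 300°.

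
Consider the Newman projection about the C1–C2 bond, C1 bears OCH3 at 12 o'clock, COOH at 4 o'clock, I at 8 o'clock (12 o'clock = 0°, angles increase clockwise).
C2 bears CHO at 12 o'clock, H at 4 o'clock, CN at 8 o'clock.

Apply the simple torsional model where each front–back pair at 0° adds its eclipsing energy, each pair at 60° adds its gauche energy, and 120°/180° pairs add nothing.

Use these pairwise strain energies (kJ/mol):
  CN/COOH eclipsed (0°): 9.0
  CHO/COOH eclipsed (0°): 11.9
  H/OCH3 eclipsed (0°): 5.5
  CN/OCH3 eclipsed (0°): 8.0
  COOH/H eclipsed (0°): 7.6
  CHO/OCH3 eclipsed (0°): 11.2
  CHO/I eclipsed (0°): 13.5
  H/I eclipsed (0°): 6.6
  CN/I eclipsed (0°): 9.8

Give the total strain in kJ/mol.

28.6 kJ/mol

This conformer (eclipsed): OCH3(0°)/CHO(0°) eclipsed 11.2; COOH(120°)/H(120°) eclipsed 7.6; I(240°)/CN(240°) eclipsed 9.8 → 28.6 kJ/mol.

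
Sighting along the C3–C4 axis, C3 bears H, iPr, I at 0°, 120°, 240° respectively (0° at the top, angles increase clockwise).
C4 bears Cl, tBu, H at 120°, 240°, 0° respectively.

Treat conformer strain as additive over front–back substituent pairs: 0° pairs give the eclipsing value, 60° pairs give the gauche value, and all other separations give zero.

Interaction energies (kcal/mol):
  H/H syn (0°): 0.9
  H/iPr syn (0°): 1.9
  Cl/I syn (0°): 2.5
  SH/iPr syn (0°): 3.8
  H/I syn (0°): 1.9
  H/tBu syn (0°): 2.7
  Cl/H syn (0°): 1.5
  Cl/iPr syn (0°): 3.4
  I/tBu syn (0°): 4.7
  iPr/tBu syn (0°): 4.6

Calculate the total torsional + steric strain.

9.0 kcal/mol

This conformer is eclipsed. H at 0° is eclipsed with H at 0° (0.9); iPr at 120° is eclipsed with Cl at 120° (3.4); I at 240° is eclipsed with tBu at 240° (4.7). Total 9.0 kcal/mol.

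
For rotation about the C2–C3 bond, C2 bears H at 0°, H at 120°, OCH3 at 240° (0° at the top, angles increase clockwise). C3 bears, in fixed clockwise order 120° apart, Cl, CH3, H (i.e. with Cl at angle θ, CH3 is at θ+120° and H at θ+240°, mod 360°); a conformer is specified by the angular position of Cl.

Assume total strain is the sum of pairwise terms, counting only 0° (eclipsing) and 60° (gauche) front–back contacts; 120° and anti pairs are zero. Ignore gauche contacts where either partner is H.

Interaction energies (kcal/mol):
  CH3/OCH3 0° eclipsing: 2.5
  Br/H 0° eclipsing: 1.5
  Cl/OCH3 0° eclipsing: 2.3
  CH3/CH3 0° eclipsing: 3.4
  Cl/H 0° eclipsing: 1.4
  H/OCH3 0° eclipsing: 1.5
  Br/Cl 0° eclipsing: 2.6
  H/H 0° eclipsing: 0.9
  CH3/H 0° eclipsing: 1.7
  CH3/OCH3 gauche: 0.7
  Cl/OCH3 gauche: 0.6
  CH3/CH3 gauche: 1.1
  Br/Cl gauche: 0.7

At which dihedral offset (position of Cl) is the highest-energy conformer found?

240°

Cl at 0° (eclipsed): H(0°)/Cl(0°) eclipsed 1.4; H(120°)/CH3(120°) eclipsed 1.7; OCH3(240°)/H(240°) eclipsed 1.5 → 4.6 kcal/mol.
Cl at 60° (staggered): OCH3(240°)/CH3(180°) gauche 0.7 → 0.7 kcal/mol.
Cl at 120° (eclipsed): H(0°)/H(0°) eclipsed 0.9; H(120°)/Cl(120°) eclipsed 1.4; OCH3(240°)/CH3(240°) eclipsed 2.5 → 4.8 kcal/mol.
Cl at 180° (staggered): OCH3(240°)/Cl(180°) gauche 0.6; OCH3(240°)/CH3(300°) gauche 0.7 → 1.3 kcal/mol.
Cl at 240° (eclipsed): H(0°)/CH3(0°) eclipsed 1.7; H(120°)/H(120°) eclipsed 0.9; OCH3(240°)/Cl(240°) eclipsed 2.3 → 4.9 kcal/mol.
Cl at 300° (staggered): OCH3(240°)/Cl(300°) gauche 0.6 → 0.6 kcal/mol.
The maximum (4.9 kcal/mol) occurs with Cl at 240°.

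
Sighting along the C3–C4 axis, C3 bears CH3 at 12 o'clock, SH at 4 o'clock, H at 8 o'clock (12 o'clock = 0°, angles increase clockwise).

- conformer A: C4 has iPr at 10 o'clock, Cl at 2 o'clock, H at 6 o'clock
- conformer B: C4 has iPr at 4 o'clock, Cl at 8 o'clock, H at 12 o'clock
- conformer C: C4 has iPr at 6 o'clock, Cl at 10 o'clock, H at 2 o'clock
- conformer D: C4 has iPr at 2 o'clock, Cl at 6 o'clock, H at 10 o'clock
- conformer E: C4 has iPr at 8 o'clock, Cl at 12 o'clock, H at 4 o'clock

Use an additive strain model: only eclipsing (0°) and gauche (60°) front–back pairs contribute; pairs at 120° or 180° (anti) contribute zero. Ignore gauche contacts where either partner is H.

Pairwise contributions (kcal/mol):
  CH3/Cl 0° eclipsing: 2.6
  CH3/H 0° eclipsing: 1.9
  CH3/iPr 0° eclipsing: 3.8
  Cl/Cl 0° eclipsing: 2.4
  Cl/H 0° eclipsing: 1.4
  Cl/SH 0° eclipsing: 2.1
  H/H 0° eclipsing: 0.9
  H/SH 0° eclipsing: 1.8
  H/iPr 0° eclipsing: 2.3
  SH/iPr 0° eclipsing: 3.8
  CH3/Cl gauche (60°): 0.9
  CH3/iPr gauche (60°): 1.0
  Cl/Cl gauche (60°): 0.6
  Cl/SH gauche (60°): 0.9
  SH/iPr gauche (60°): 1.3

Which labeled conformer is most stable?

C

A (staggered): CH3(0°)/iPr(300°) gauche 1.0; CH3(0°)/Cl(60°) gauche 0.9; SH(120°)/Cl(60°) gauche 0.9 → 2.8 kcal/mol.
B (eclipsed): CH3(0°)/H(0°) eclipsed 1.9; SH(120°)/iPr(120°) eclipsed 3.8; H(240°)/Cl(240°) eclipsed 1.4 → 7.1 kcal/mol.
C (staggered): CH3(0°)/Cl(300°) gauche 0.9; SH(120°)/iPr(180°) gauche 1.3 → 2.2 kcal/mol.
D (staggered): CH3(0°)/iPr(60°) gauche 1.0; SH(120°)/iPr(60°) gauche 1.3; SH(120°)/Cl(180°) gauche 0.9 → 3.2 kcal/mol.
E (eclipsed): CH3(0°)/Cl(0°) eclipsed 2.6; SH(120°)/H(120°) eclipsed 1.8; H(240°)/iPr(240°) eclipsed 2.3 → 6.7 kcal/mol.
C has the lowest total (2.2 kcal/mol).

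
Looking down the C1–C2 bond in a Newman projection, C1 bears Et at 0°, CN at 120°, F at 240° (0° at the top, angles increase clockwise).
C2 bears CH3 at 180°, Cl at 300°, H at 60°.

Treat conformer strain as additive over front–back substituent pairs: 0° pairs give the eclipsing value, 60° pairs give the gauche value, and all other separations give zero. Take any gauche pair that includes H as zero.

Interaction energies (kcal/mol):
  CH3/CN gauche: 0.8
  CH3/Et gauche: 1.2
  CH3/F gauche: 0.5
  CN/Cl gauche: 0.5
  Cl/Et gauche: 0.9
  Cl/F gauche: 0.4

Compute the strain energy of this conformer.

This conformer (staggered): Et–Cl gauche, CN–CH3 gauche, F–CH3 gauche, F–Cl gauche; 0.9 + 0.8 + 0.5 + 0.4 = 2.6 kcal/mol.

2.6 kcal/mol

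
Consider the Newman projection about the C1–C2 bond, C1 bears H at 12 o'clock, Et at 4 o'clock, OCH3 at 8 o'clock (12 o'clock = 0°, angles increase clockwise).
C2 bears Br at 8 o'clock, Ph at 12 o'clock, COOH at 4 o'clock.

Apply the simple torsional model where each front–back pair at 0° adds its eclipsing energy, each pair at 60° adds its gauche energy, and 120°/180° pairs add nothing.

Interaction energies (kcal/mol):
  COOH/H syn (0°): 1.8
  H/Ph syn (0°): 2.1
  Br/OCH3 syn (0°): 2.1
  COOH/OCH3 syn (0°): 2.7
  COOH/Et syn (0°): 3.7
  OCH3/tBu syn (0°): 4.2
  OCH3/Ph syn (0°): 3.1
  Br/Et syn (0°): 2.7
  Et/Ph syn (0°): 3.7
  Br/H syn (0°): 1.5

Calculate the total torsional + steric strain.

7.9 kcal/mol

This conformer (eclipsed): H–Ph eclipsed, Et–COOH eclipsed, OCH3–Br eclipsed; 2.1 + 3.7 + 2.1 = 7.9 kcal/mol.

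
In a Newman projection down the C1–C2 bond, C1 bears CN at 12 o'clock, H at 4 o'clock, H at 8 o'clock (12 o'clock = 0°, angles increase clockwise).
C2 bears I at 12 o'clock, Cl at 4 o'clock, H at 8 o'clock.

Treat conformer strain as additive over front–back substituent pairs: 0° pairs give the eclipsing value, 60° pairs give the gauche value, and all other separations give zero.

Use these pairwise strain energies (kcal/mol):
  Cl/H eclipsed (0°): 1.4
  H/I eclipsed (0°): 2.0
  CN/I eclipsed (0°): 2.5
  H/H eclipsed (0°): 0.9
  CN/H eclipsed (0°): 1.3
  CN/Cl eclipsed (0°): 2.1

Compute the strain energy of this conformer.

This conformer is eclipsed. CN at 0° is eclipsed with I at 0° (2.5); H at 120° is eclipsed with Cl at 120° (1.4); H at 240° is eclipsed with H at 240° (0.9). Total 4.8 kcal/mol.

4.8 kcal/mol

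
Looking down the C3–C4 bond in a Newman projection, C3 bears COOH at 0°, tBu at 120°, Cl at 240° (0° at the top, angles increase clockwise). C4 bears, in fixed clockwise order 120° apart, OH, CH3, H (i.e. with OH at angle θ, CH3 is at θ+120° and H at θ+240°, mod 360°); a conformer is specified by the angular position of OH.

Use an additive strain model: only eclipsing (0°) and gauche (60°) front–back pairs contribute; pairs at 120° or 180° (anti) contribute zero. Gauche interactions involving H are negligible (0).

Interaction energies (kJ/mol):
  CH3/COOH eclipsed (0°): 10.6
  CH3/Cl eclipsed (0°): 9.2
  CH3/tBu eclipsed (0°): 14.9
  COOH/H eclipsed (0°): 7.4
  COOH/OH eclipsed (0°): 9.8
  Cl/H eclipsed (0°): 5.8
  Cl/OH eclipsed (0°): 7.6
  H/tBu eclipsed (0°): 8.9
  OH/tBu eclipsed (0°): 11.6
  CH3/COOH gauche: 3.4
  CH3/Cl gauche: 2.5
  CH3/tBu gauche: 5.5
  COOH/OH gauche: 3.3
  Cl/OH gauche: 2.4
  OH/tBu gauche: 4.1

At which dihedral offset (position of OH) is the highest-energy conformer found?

0°

OH at 0° (eclipsed): COOH–OH eclipsed, tBu–CH3 eclipsed, Cl–H eclipsed; 9.8 + 14.9 + 5.8 = 30.5 kJ/mol.
OH at 60° (staggered): COOH–OH gauche, tBu–OH gauche, tBu–CH3 gauche, Cl–CH3 gauche; 3.3 + 4.1 + 5.5 + 2.5 = 15.4 kJ/mol.
OH at 120° (eclipsed): COOH–H eclipsed, tBu–OH eclipsed, Cl–CH3 eclipsed; 7.4 + 11.6 + 9.2 = 28.2 kJ/mol.
OH at 180° (staggered): COOH–CH3 gauche, tBu–OH gauche, Cl–OH gauche, Cl–CH3 gauche; 3.4 + 4.1 + 2.4 + 2.5 = 12.4 kJ/mol.
OH at 240° (eclipsed): COOH–CH3 eclipsed, tBu–H eclipsed, Cl–OH eclipsed; 10.6 + 8.9 + 7.6 = 27.1 kJ/mol.
OH at 300° (staggered): COOH–OH gauche, COOH–CH3 gauche, tBu–CH3 gauche, Cl–OH gauche; 3.3 + 3.4 + 5.5 + 2.4 = 14.6 kJ/mol.
The maximum (30.5 kJ/mol) occurs with OH at 0°.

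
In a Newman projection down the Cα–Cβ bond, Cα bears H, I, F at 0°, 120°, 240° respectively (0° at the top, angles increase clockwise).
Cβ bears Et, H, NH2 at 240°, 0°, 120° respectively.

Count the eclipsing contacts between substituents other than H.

Non-H eclipsing pairs: I(120°)/NH2(120°); F(240°)/Et(240°) — 2 interactions.

2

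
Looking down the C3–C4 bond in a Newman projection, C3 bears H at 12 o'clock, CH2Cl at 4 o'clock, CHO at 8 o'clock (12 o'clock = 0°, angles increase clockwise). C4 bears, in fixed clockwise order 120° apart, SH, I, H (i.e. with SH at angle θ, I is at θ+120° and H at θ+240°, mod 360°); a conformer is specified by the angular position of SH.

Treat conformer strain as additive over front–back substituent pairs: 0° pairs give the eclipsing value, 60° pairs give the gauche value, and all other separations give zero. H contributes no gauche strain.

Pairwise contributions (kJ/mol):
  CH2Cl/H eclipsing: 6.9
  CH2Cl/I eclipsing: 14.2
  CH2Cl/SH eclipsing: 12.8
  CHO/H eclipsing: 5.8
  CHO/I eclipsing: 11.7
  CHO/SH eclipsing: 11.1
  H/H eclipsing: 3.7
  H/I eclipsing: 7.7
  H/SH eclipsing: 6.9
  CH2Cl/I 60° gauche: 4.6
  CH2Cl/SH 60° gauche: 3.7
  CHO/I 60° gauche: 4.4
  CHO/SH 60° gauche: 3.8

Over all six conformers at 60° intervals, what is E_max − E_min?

SH at 0° (eclipsed): H–SH eclipsed, CH2Cl–I eclipsed, CHO–H eclipsed; 6.9 + 14.2 + 5.8 = 26.9 kJ/mol.
SH at 60° (staggered): CH2Cl–SH gauche, CH2Cl–I gauche, CHO–I gauche; 3.7 + 4.6 + 4.4 = 12.7 kJ/mol.
SH at 120° (eclipsed): H–H eclipsed, CH2Cl–SH eclipsed, CHO–I eclipsed; 3.7 + 12.8 + 11.7 = 28.2 kJ/mol.
SH at 180° (staggered): CH2Cl–SH gauche, CHO–SH gauche, CHO–I gauche; 3.7 + 3.8 + 4.4 = 11.9 kJ/mol.
SH at 240° (eclipsed): H–I eclipsed, CH2Cl–H eclipsed, CHO–SH eclipsed; 7.7 + 6.9 + 11.1 = 25.7 kJ/mol.
SH at 300° (staggered): CH2Cl–I gauche, CHO–SH gauche; 4.6 + 3.8 = 8.4 kJ/mol.
Max at 120° (28.2 kJ/mol), min at 300° (8.4 kJ/mol); barrier = 19.8 kJ/mol.

19.8 kJ/mol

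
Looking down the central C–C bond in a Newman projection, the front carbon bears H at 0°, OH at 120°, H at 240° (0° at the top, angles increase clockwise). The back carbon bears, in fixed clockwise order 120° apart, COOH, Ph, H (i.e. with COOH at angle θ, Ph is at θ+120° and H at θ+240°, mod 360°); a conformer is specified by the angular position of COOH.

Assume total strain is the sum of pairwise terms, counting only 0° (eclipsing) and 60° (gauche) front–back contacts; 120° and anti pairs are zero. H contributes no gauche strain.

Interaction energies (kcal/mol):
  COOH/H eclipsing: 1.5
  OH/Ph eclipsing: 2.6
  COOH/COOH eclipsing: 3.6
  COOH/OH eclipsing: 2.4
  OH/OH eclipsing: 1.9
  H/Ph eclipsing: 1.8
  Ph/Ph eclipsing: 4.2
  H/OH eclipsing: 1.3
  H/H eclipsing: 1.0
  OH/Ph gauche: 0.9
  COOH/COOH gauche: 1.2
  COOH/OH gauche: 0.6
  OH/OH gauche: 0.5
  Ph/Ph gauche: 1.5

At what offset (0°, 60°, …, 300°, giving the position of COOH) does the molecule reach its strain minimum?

COOH at 0° (eclipsed): H(0°)/COOH(0°) eclipsed 1.5; OH(120°)/Ph(120°) eclipsed 2.6; H(240°)/H(240°) eclipsed 1.0 → 5.1 kcal/mol.
COOH at 60° (staggered): OH(120°)/COOH(60°) gauche 0.6; OH(120°)/Ph(180°) gauche 0.9 → 1.5 kcal/mol.
COOH at 120° (eclipsed): H(0°)/H(0°) eclipsed 1.0; OH(120°)/COOH(120°) eclipsed 2.4; H(240°)/Ph(240°) eclipsed 1.8 → 5.2 kcal/mol.
COOH at 180° (staggered): OH(120°)/COOH(180°) gauche 0.6 → 0.6 kcal/mol.
COOH at 240° (eclipsed): H(0°)/Ph(0°) eclipsed 1.8; OH(120°)/H(120°) eclipsed 1.3; H(240°)/COOH(240°) eclipsed 1.5 → 4.6 kcal/mol.
COOH at 300° (staggered): OH(120°)/Ph(60°) gauche 0.9 → 0.9 kcal/mol.
The minimum (0.6 kcal/mol) occurs with COOH at 180°.

180°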